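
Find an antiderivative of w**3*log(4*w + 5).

w**4*log(4*w + 5)/4 - w**4/16 + 5*w**3/48 - 25*w**2/128 + 125*w/256 - 625*log(4*w + 5)/1024 + C

Use integration by parts with u = log(4*w + 5), dv = w**3 dw.
Then du = 4/(4*w + 5) dw and v = w**4/4.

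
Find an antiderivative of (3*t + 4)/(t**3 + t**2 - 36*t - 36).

11*log(t - 6)/42 - log(t + 1)/35 - 7*log(t + 6)/30 + C

Factor the denominator: (t - 6)*(t + 1)*(t + 6).
Partial-fraction decomposition: -7/(30*(t + 6)) - 1/(35*(t + 1)) + 11/(42*(t - 6)).
Integrate each term: A/(t−a) contributes A·log|t−a|.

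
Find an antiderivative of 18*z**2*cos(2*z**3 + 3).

3*sin(2*z**3 + 3) + C

Let u = 2*z**3 + 3, so du = (6*z**2) dz.
Rewriting, the integral becomes 3·∫ cos(u) du = 3·sin(u).
Substituting back, u = 2*z**3 + 3.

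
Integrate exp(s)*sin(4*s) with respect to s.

exp(s)*sin(4*s)/17 - 4*exp(s)*cos(4*s)/17 + C

Let I denote the integral. Integrate by parts with u = sin(4*s), dv = exp(s) ds, so v = exp(s): I = exp(s)*sin(4*s) − 4·∫ exp(s)*cos(4*s) ds.
Apply parts again with u = cos(4*s), dv = exp(s) ds: ∫ exp(s)*cos(4*s) ds = exp(s)*cos(4*s) + 4·I. Substituting back brings back I: I = exp(s)*sin(4*s) - 4*exp(s)*cos(4*s) − 16·I.
Solving for I: (1 + 16)·I equals the remaining terms, so I = (1/17)·(exp(s)*sin(4*s) - 4*exp(s)*cos(4*s)).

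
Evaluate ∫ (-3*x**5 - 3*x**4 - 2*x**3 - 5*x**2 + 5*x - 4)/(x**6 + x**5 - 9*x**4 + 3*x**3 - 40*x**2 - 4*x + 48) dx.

-265*log(x - 3)/182 + 3*log(x - 1)/25 - log(x + 1)/10 - 194*log(x + 4)/175 - 74*log(x**2 + 4)/325 - 93*atan(x/2)/650 + C

Factor the denominator: (x - 3)*(x - 1)*(x + 1)*(x + 4)*(x**2 + 4).
Partial-fraction decomposition: -(148*x + 93)/(325*(x**2 + 4)) - 194/(175*(x + 4)) - 1/(10*(x + 1)) + 3/(25*(x - 1)) - 265/(182*(x - 3)).
Integrate each term; A/(x−a) gives A·log|x−a|; the (Bx+D)/(x²+p²) term gives a log and an atan.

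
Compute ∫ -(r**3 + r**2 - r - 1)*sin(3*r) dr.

r**3*cos(3*r)/3 - r**2*sin(3*r)/3 + r**2*cos(3*r)/3 - 2*r*sin(3*r)/9 - 5*r*cos(3*r)/9 + 5*sin(3*r)/27 - 11*cos(3*r)/27 + C

Use integration by parts with u = r**3 + r**2 - r - 1, dv = -sin(3*r) dr, so v = cos(3*r)/3.
Apply parts 3 times (tabular method): alternate signs, differentiate u down to 0, integrate dv up.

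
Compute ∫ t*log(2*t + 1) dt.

t**2*log(2*t + 1)/2 - t**2/4 + t/4 - log(2*t + 1)/8 + C

Use integration by parts with u = log(2*t + 1), dv = t dt.
Then du = 2/(2*t + 1) dt and v = t**2/2.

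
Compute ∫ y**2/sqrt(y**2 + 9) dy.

y*sqrt(y**2 + 9)/2 - 9*log(y + sqrt(y**2 + 9))/2 + C

Substitute y = 3·tan(θ), so dy = 3·sec(θ)^2 dθ and the radical becomes sqrt(y**2 + 9) = 3·sec(θ) by the Pythagorean identity.
Integrate the resulting trig expression in θ, then back-substitute tan(θ) = y/3, sec(θ) = sqrt(y**2 + 9)/3 (absorbing any constant into C).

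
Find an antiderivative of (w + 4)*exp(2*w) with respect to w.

Use integration by parts with u = w + 4, dv = exp(2*w) dw, so v = exp(2*w)/2.
Apply parts 1 times (tabular method): alternate signs, differentiate u down to 0, integrate dv up.

(2*w + 7)*exp(2*w)/4 + C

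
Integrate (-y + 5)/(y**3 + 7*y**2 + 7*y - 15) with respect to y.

log(y - 1)/6 - log(y + 3) + 5*log(y + 5)/6 + C

Factor the denominator: (y - 1)*(y + 3)*(y + 5).
Partial-fraction decomposition: 5/(6*(y + 5)) - 1/(y + 3) + 1/(6*(y - 1)).
Integrate each term: A/(y−a) contributes A·log|y−a|.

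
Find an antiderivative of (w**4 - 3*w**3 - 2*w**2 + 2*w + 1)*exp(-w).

Use integration by parts with u = w**4 - 3*w**3 - 2*w**2 + 2*w + 1, dv = exp(-w) dw, so v = -exp(-w).
Apply parts 4 times (tabular method): alternate signs, differentiate u down to 0, integrate dv up.

(-w**4 - w**3 - w**2 - 4*w - 5)*exp(-w) + C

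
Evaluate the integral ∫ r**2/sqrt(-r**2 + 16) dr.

Substitute r = 4·sin(θ), so dr = 4·cos(θ) dθ and the radical becomes sqrt(-r**2 + 16) = 4·cos(θ) by the Pythagorean identity.
Integrate the resulting trig expression in θ, then back-substitute θ = asin(r/4), sin(θ) = r/4, cos(θ) = sqrt(-r**2 + 16)/4 (absorbing any constant into C).

-r*sqrt(-r**2 + 16)/2 + 8*asin(r/4) + C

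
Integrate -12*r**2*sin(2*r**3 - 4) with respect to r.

2*cos(2*r**3 - 4) + C

Let u = 2*r**3 - 4, so du = (6*r**2) dr.
Rewriting, the integral becomes -2·∫ sin(u) du = -2·-cos(u).
Substituting back, u = 2*r**3 - 4.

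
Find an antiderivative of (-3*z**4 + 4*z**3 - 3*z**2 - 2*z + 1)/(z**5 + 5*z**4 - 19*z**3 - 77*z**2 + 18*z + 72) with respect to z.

-27*log(z - 4)/50 + log(z - 1)/56 - 7*log(z + 1)/100 + 53*log(z + 3)/24 - 4847*log(z + 6)/1050 + C

Factor the denominator: (z - 4)*(z - 1)*(z + 1)*(z + 3)*(z + 6).
Partial-fraction decomposition: -4847/(1050*(z + 6)) + 53/(24*(z + 3)) - 7/(100*(z + 1)) + 1/(56*(z - 1)) - 27/(50*(z - 4)).
Integrate each term: A/(z−a) contributes A·log|z−a|.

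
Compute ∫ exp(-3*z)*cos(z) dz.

Let I denote the integral. Integrate by parts with u = cos(z), dv = exp(-3*z) dz, so v = -exp(-3*z)/3: I = -exp(-3*z)*cos(z)/3 − (1/3)·∫ exp(-3*z)*sin(z) dz.
Apply parts again with u = sin(z), dv = exp(-3*z) dz: ∫ exp(-3*z)*sin(z) dz = -exp(-3*z)*sin(z)/3 + (1/3)·I. Substituting back brings back I: I = exp(-3*z)*sin(z)/9 - exp(-3*z)*cos(z)/3 − (1/9)·I.
Solving for I: (1 + 1/9)·I equals the remaining terms, so I = (9/10)·(exp(-3*z)*sin(z)/9 - exp(-3*z)*cos(z)/3).

exp(-3*z)*sin(z)/10 - 3*exp(-3*z)*cos(z)/10 + C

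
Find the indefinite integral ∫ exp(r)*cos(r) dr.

exp(r)*sin(r)/2 + exp(r)*cos(r)/2 + C

Let I denote the integral. Integrate by parts with u = cos(r), dv = exp(r) dr, so v = exp(r): I = exp(r)*cos(r) + ∫ exp(r)*sin(r) dr.
Apply parts again with u = sin(r), dv = exp(r) dr: ∫ exp(r)*sin(r) dr = exp(r)*sin(r) − I. Substituting back brings back I: I = exp(r)*sin(r) + exp(r)*cos(r) − I.
Solving for I: (1 + 1)·I equals the remaining terms, so I = (1/2)·(exp(r)*sin(r) + exp(r)*cos(r)).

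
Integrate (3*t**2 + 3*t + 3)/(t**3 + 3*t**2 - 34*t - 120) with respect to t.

129*log(t - 6)/110 - 39*log(t + 4)/10 + 63*log(t + 5)/11 + C

Factor the denominator: (t - 6)*(t + 4)*(t + 5).
Partial-fraction decomposition: 63/(11*(t + 5)) - 39/(10*(t + 4)) + 129/(110*(t - 6)).
Integrate each term: A/(t−a) contributes A·log|t−a|.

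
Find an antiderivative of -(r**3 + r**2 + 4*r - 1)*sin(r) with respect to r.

r**3*cos(r) - 3*r**2*sin(r) + r**2*cos(r) - 2*r*sin(r) - 2*r*cos(r) + 2*sin(r) - 3*cos(r) + C

Use integration by parts with u = r**3 + r**2 + 4*r - 1, dv = -sin(r) dr, so v = cos(r).
Apply parts 3 times (tabular method): alternate signs, differentiate u down to 0, integrate dv up.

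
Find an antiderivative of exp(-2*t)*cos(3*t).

Let I denote the integral. Integrate by parts with u = cos(3*t), dv = exp(-2*t) dt, so v = -exp(-2*t)/2: I = -exp(-2*t)*cos(3*t)/2 − (3/2)·∫ exp(-2*t)*sin(3*t) dt.
Apply parts again with u = sin(3*t), dv = exp(-2*t) dt: ∫ exp(-2*t)*sin(3*t) dt = -exp(-2*t)*sin(3*t)/2 + (3/2)·I. Substituting back brings back I: I = 3*exp(-2*t)*sin(3*t)/4 - exp(-2*t)*cos(3*t)/2 − (9/4)·I.
Solving for I: (1 + 9/4)·I equals the remaining terms, so I = (4/13)·(3*exp(-2*t)*sin(3*t)/4 - exp(-2*t)*cos(3*t)/2).

3*exp(-2*t)*sin(3*t)/13 - 2*exp(-2*t)*cos(3*t)/13 + C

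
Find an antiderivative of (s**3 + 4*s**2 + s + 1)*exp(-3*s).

Use integration by parts with u = s**3 + 4*s**2 + s + 1, dv = exp(-3*s) ds, so v = -exp(-3*s)/3.
Apply parts 3 times (tabular method): alternate signs, differentiate u down to 0, integrate dv up.

(-9*s**3 - 45*s**2 - 39*s - 22)*exp(-3*s)/27 + C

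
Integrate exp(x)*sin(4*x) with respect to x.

Let I denote the integral. Integrate by parts with u = sin(4*x), dv = exp(x) dx, so v = exp(x): I = exp(x)*sin(4*x) − 4·∫ exp(x)*cos(4*x) dx.
Apply parts again with u = cos(4*x), dv = exp(x) dx: ∫ exp(x)*cos(4*x) dx = exp(x)*cos(4*x) + 4·I. Substituting back brings back I: I = exp(x)*sin(4*x) - 4*exp(x)*cos(4*x) − 16·I.
Solving for I: (1 + 16)·I equals the remaining terms, so I = (1/17)·(exp(x)*sin(4*x) - 4*exp(x)*cos(4*x)).

exp(x)*sin(4*x)/17 - 4*exp(x)*cos(4*x)/17 + C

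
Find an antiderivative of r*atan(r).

r**2*atan(r)/2 - r/2 + atan(r)/2 + C

Use integration by parts with u = arctan(r), dv = r dr.
Then du = 1/(r**2 + 1) dr.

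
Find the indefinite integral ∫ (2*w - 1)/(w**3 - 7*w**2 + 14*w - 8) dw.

Factor the denominator: (w - 4)*(w - 2)*(w - 1).
Partial-fraction decomposition: 1/(3*(w - 1)) - 3/(2*(w - 2)) + 7/(6*(w - 4)).
Integrate each term: A/(w−a) contributes A·log|w−a|.

7*log(w - 4)/6 - 3*log(w - 2)/2 + log(w - 1)/3 + C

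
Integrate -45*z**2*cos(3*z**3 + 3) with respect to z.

Let u = 3*z**3 + 3, so du = (9*z**2) dz.
Rewriting, the integral becomes -5·∫ cos(u) du = -5·sin(u).
Substituting back, u = 3*z**3 + 3.

-5*sin(3*z**3 + 3) + C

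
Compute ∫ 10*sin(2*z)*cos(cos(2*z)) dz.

Let u = cos(2*z), so du = (-2*sin(2*z)) dz.
Rewriting, the integral becomes -5·∫ cos(u) du = -5·sin(u).
Substituting back, u = cos(2*z).

-5*sin(cos(2*z)) + C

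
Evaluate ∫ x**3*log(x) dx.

x**4*log(x)/4 - x**4/16 + C

Use integration by parts with u = log(x), dv = x**3 dx.
Then du = 1/x dx and v = x**4/4.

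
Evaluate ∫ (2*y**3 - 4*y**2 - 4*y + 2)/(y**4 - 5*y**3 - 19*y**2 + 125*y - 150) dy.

11*log(y - 5)/5 - log(y - 3)/2 - 2*log(y - 2)/7 + 41*log(y + 5)/70 + C

Factor the denominator: (y - 5)*(y - 3)*(y - 2)*(y + 5).
Partial-fraction decomposition: 41/(70*(y + 5)) - 2/(7*(y - 2)) - 1/(2*(y - 3)) + 11/(5*(y - 5)).
Integrate each term: A/(y−a) contributes A·log|y−a|.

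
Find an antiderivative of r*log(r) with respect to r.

Use integration by parts with u = log(r), dv = r dr.
Then du = 1/r dr and v = r**2/2.

r**2*log(r)/2 - r**2/4 + C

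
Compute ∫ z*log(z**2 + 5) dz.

z**2*log(z**2 + 5)/2 - z**2/2 + 5*log(z**2 + 5)/2 + C

Let u = z**2 + 5, so du = (2*z) dz.
The integral becomes (1/2)·∫ log(u) du; integrate by parts with u′=log(u), dv′=du.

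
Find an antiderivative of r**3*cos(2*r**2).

r**2*sin(2*r**2)/4 + cos(2*r**2)/8 + C

Let u = r², du = 2r dr; rewrite as (1/2)∫ u^1·cos(2u) du.
Now integrate by parts 1 time.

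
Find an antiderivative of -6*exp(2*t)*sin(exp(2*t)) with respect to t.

Let u = exp(2*t), so du = (2*exp(2*t)) dt.
Rewriting, the integral becomes -3·∫ sin(u) du = -3·-cos(u).
Substituting back, u = exp(2*t).

3*cos(exp(2*t)) + C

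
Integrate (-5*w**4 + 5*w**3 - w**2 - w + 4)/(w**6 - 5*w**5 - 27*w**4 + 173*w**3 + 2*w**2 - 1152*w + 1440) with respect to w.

Factor the denominator: (w - 4)**2*(w - 3)*(w - 2)*(w + 3)*(w + 5).
Partial-fraction decomposition: 269/(648*(w + 5)) - 271/(1470*(w + 3)) + 3/(10*(w - 2)) - 139/(24*(w - 3)) + 41761/(7938*(w - 4)) - 488/(63*(w - 4)**2).
Integrate each term; A/(w−a) gives A·log|w−a|; A/(w−a)² gives −A/(w−a).

41761*log(w - 4)/7938 - 139*log(w - 3)/24 + 3*log(w - 2)/10 - 271*log(w + 3)/1470 + 269*log(w + 5)/648 + 488/(63*w - 252) + C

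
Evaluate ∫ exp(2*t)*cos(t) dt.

Let I denote the integral. Integrate by parts with u = cos(t), dv = exp(2*t) dt, so v = exp(2*t)/2: I = exp(2*t)*cos(t)/2 + (1/2)·∫ exp(2*t)*sin(t) dt.
Apply parts again with u = sin(t), dv = exp(2*t) dt: ∫ exp(2*t)*sin(t) dt = exp(2*t)*sin(t)/2 − (1/2)·I. Substituting back brings back I: I = exp(2*t)*sin(t)/4 + exp(2*t)*cos(t)/2 − (1/4)·I.
Solving for I: (1 + 1/4)·I equals the remaining terms, so I = (4/5)·(exp(2*t)*sin(t)/4 + exp(2*t)*cos(t)/2).

exp(2*t)*sin(t)/5 + 2*exp(2*t)*cos(t)/5 + C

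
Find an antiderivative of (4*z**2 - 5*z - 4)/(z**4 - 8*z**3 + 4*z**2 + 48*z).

Factor the denominator: z*(z - 6)*(z - 4)*(z + 2).
Partial-fraction decomposition: -11/(48*(z + 2)) - 5/(6*(z - 4)) + 55/(48*(z - 6)) - 1/(12*z).
Integrate each term: A/(z−a) contributes A·log|z−a|.

-log(z)/12 + 55*log(z - 6)/48 - 5*log(z - 4)/6 - 11*log(z + 2)/48 + C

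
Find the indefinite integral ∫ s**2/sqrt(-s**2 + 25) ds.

Substitute s = 5·sin(θ), so ds = 5·cos(θ) dθ and the radical becomes sqrt(-s**2 + 25) = 5·cos(θ) by the Pythagorean identity.
Integrate the resulting trig expression in θ, then back-substitute θ = asin(s/5), sin(θ) = s/5, cos(θ) = sqrt(-s**2 + 25)/5 (absorbing any constant into C).

-s*sqrt(-s**2 + 25)/2 + 25*asin(s/5)/2 + C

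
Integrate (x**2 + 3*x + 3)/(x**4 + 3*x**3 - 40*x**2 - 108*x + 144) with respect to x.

Factor the denominator: (x - 6)*(x - 1)*(x + 4)*(x + 6).
Partial-fraction decomposition: -1/(8*(x + 6)) + 7/(100*(x + 4)) - 1/(25*(x - 1)) + 19/(200*(x - 6)).
Integrate each term: A/(x−a) contributes A·log|x−a|.

19*log(x - 6)/200 - log(x - 1)/25 + 7*log(x + 4)/100 - log(x + 6)/8 + C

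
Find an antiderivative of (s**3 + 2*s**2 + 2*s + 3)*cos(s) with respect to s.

s**3*sin(s) + 2*s**2*sin(s) + 3*s**2*cos(s) - 4*s*sin(s) + 4*s*cos(s) - sin(s) - 4*cos(s) + C

Use integration by parts with u = s**3 + 2*s**2 + 2*s + 3, dv = cos(s) ds, so v = sin(s).
Apply parts 3 times (tabular method): alternate signs, differentiate u down to 0, integrate dv up.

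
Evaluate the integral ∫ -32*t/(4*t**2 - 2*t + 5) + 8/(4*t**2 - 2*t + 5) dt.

-4*log(4*t**2 - 2*t + 5) + C

Let u = 4*t**2 - 2*t + 5, so du = (8*t - 2) dt.
Rewriting, the integral becomes -4·∫ 1/u du = -4·log(u).
Substituting back, u = 4*t**2 - 2*t + 5.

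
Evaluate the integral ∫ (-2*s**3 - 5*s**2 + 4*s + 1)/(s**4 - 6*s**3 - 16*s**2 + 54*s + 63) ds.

-451*log(s - 7)/160 + 43*log(s - 3)/48 - 3*log(s + 1)/32 + log(s + 3)/60 + C

Factor the denominator: (s - 7)*(s - 3)*(s + 1)*(s + 3).
Partial-fraction decomposition: 1/(60*(s + 3)) - 3/(32*(s + 1)) + 43/(48*(s - 3)) - 451/(160*(s - 7)).
Integrate each term: A/(s−a) contributes A·log|s−a|.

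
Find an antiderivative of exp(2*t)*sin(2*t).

Let I denote the integral. Integrate by parts with u = sin(2*t), dv = exp(2*t) dt, so v = exp(2*t)/2: I = exp(2*t)*sin(2*t)/2 − ∫ exp(2*t)*cos(2*t) dt.
Apply parts again with u = cos(2*t), dv = exp(2*t) dt: ∫ exp(2*t)*cos(2*t) dt = exp(2*t)*cos(2*t)/2 + I. Substituting back brings back I: I = exp(2*t)*sin(2*t)/2 - exp(2*t)*cos(2*t)/2 − I.
Solving for I: (1 + 1)·I equals the remaining terms, so I = (1/2)·(exp(2*t)*sin(2*t)/2 - exp(2*t)*cos(2*t)/2).

exp(2*t)*sin(2*t)/4 - exp(2*t)*cos(2*t)/4 + C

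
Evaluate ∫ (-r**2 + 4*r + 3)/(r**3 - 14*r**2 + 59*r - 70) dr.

Factor the denominator: (r - 7)*(r - 5)*(r - 2).
Partial-fraction decomposition: 7/(15*(r - 2)) + 1/(3*(r - 5)) - 9/(5*(r - 7)).
Integrate each term: A/(r−a) contributes A·log|r−a|.

-9*log(r - 7)/5 + log(r - 5)/3 + 7*log(r - 2)/15 + C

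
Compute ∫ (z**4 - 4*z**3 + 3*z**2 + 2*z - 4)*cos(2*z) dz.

z**4*sin(2*z)/2 - 2*z**3*sin(2*z) + z**3*cos(2*z) - 3*z**2*cos(2*z) + 4*z*sin(2*z) - 2*sin(2*z) + 2*cos(2*z) + C

Use integration by parts with u = z**4 - 4*z**3 + 3*z**2 + 2*z - 4, dv = cos(2*z) dz, so v = sin(2*z)/2.
Apply parts 4 times (tabular method): alternate signs, differentiate u down to 0, integrate dv up.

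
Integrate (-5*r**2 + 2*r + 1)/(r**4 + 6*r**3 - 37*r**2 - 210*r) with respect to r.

-log(r)/210 - 167*log(r - 6)/858 - 67*log(r + 5)/55 + 129*log(r + 7)/91 + C

Factor the denominator: r*(r - 6)*(r + 5)*(r + 7).
Partial-fraction decomposition: 129/(91*(r + 7)) - 67/(55*(r + 5)) - 167/(858*(r - 6)) - 1/(210*r).
Integrate each term: A/(r−a) contributes A·log|r−a|.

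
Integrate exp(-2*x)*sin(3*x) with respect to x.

Let I denote the integral. Integrate by parts with u = sin(3*x), dv = exp(-2*x) dx, so v = -exp(-2*x)/2: I = -exp(-2*x)*sin(3*x)/2 + (3/2)·∫ exp(-2*x)*cos(3*x) dx.
Apply parts again with u = cos(3*x), dv = exp(-2*x) dx: ∫ exp(-2*x)*cos(3*x) dx = -exp(-2*x)*cos(3*x)/2 − (3/2)·I. Substituting back brings back I: I = -exp(-2*x)*sin(3*x)/2 - 3*exp(-2*x)*cos(3*x)/4 − (9/4)·I.
Solving for I: (1 + 9/4)·I equals the remaining terms, so I = (4/13)·(-exp(-2*x)*sin(3*x)/2 - 3*exp(-2*x)*cos(3*x)/4).

-2*exp(-2*x)*sin(3*x)/13 - 3*exp(-2*x)*cos(3*x)/13 + C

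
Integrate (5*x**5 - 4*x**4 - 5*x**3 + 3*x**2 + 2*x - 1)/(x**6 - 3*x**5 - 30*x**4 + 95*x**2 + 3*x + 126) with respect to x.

18219*log(x - 7)/6250 - 71*log(x - 2)/625 + 2651*log(x + 3)/1250 + 243*log(x**2 + 1)/6250 - 149*atan(x)/3125 + 346/(125*x + 375) + C

Factor the denominator: (x - 7)*(x - 2)*(x + 3)**2*(x**2 + 1).
Partial-fraction decomposition: (243*x - 149)/(3125*(x**2 + 1)) + 2651/(1250*(x + 3)) - 346/(125*(x + 3)**2) - 71/(625*(x - 2)) + 18219/(6250*(x - 7)).
Integrate each term; A/(x−a) gives A·log|x−a|; the (Bx+D)/(x²+p²) term gives a log and an atan.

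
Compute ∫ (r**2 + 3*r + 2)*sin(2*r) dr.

-r**2*cos(2*r)/2 + r*sin(2*r)/2 - 3*r*cos(2*r)/2 + 3*sin(2*r)/4 - 3*cos(2*r)/4 + C

Use integration by parts with u = r**2 + 3*r + 2, dv = sin(2*r) dr, so v = -cos(2*r)/2.
Apply parts 2 times (tabular method): alternate signs, differentiate u down to 0, integrate dv up.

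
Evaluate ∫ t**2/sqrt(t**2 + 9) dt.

t*sqrt(t**2 + 9)/2 - 9*log(t + sqrt(t**2 + 9))/2 + C

Substitute t = 3·tan(θ), so dt = 3·sec(θ)^2 dθ and the radical becomes sqrt(t**2 + 9) = 3·sec(θ) by the Pythagorean identity.
Integrate the resulting trig expression in θ, then back-substitute tan(θ) = t/3, sec(θ) = sqrt(t**2 + 9)/3 (absorbing any constant into C).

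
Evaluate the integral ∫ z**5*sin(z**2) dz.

Let u = z², du = 2z dz; rewrite as (1/2)∫ u^2·sin(1u) du.
Now integrate by parts 2 times.

-z**4*cos(z**2)/2 + z**2*sin(z**2) + cos(z**2) + C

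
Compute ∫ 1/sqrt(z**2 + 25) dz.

log(z + sqrt(z**2 + 25)) + C

Substitute z = 5·tan(θ), so dz = 5·sec(θ)^2 dθ and the radical becomes sqrt(z**2 + 25) = 5·sec(θ) by the Pythagorean identity.
Integrate the resulting trig expression in θ, then back-substitute tan(θ) = z/5, sec(θ) = sqrt(z**2 + 25)/5 (absorbing any constant into C).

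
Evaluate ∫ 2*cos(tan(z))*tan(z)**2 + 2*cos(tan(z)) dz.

Let u = tan(z), so du = (tan(z)**2 + 1) dz.
Rewriting, the integral becomes 2·∫ cos(u) du = 2·sin(u).
Substituting back, u = tan(z).

2*sin(tan(z)) + C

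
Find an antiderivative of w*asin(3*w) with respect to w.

w**2*asin(3*w)/2 + w*sqrt(-9*w**2 + 1)/12 - asin(3*w)/36 + C

Use integration by parts with u = arcsin(3*w), dv = w dw.
Then du = 3/sqrt(-9*w**2 + 1) dw.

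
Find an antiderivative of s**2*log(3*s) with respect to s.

s**3*(log(s) + log(3))/3 - s**3/9 + C

Use integration by parts with u = log(3*s), dv = s**2 ds.
Then du = 1/s ds and v = s**3/3.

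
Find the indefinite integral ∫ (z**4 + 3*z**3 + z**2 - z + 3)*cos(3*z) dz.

z**4*sin(3*z)/3 + z**3*sin(3*z) + 4*z**3*cos(3*z)/9 - z**2*sin(3*z)/9 + z**2*cos(3*z) - z*sin(3*z) - 2*z*cos(3*z)/27 + 83*sin(3*z)/81 - cos(3*z)/3 + C

Use integration by parts with u = z**4 + 3*z**3 + z**2 - z + 3, dv = cos(3*z) dz, so v = sin(3*z)/3.
Apply parts 4 times (tabular method): alternate signs, differentiate u down to 0, integrate dv up.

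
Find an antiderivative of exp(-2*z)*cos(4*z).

exp(-2*z)*sin(4*z)/5 - exp(-2*z)*cos(4*z)/10 + C

Let I denote the integral. Integrate by parts with u = cos(4*z), dv = exp(-2*z) dz, so v = -exp(-2*z)/2: I = -exp(-2*z)*cos(4*z)/2 − 2·∫ exp(-2*z)*sin(4*z) dz.
Apply parts again with u = sin(4*z), dv = exp(-2*z) dz: ∫ exp(-2*z)*sin(4*z) dz = -exp(-2*z)*sin(4*z)/2 + 2·I. Substituting back brings back I: I = exp(-2*z)*sin(4*z) - exp(-2*z)*cos(4*z)/2 − 4·I.
Solving for I: (1 + 4)·I equals the remaining terms, so I = (1/5)·(exp(-2*z)*sin(4*z) - exp(-2*z)*cos(4*z)/2).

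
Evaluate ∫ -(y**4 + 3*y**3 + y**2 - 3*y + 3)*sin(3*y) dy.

y**4*cos(3*y)/3 - 4*y**3*sin(3*y)/9 + y**3*cos(3*y) - y**2*sin(3*y) - y**2*cos(3*y)/9 + 2*y*sin(3*y)/27 - 5*y*cos(3*y)/3 + 5*sin(3*y)/9 + 83*cos(3*y)/81 + C

Use integration by parts with u = y**4 + 3*y**3 + y**2 - 3*y + 3, dv = -sin(3*y) dy, so v = cos(3*y)/3.
Apply parts 4 times (tabular method): alternate signs, differentiate u down to 0, integrate dv up.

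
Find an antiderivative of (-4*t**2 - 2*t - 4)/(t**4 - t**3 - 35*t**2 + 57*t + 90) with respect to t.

Factor the denominator: (t - 5)*(t - 3)*(t + 1)*(t + 6).
Partial-fraction decomposition: 136/(495*(t + 6)) - 1/(20*(t + 1)) + 23/(36*(t - 3)) - 19/(22*(t - 5)).
Integrate each term: A/(t−a) contributes A·log|t−a|.

-19*log(t - 5)/22 + 23*log(t - 3)/36 - log(t + 1)/20 + 136*log(t + 6)/495 + C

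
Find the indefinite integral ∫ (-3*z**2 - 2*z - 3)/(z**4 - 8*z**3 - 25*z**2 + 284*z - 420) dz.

Factor the denominator: (z - 7)*(z - 5)*(z - 2)*(z + 6).
Partial-fraction decomposition: 9/(104*(z + 6)) - 19/(120*(z - 2)) + 4/(3*(z - 5)) - 82/(65*(z - 7)).
Integrate each term: A/(z−a) contributes A·log|z−a|.

-82*log(z - 7)/65 + 4*log(z - 5)/3 - 19*log(z - 2)/120 + 9*log(z + 6)/104 + C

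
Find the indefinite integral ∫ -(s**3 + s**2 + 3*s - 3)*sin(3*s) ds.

s**3*cos(3*s)/3 - s**2*sin(3*s)/3 + s**2*cos(3*s)/3 - 2*s*sin(3*s)/9 + 7*s*cos(3*s)/9 - 7*sin(3*s)/27 - 29*cos(3*s)/27 + C

Use integration by parts with u = s**3 + s**2 + 3*s - 3, dv = -sin(3*s) ds, so v = cos(3*s)/3.
Apply parts 3 times (tabular method): alternate signs, differentiate u down to 0, integrate dv up.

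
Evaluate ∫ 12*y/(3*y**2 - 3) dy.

Let u = 3*y**2 - 3, so du = (6*y) dy.
Rewriting, the integral becomes 2·∫ 1/u du = 2·log(u).
Substituting back, u = 3*y**2 - 3.

2*log(3*y**2 - 3) + C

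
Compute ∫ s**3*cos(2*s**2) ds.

s**2*sin(2*s**2)/4 + cos(2*s**2)/8 + C

Let u = s², du = 2s ds; rewrite as (1/2)∫ u^1·cos(2u) du.
Now integrate by parts 1 time.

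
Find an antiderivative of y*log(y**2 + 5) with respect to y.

Let u = y**2 + 5, so du = (2*y) dy.
The integral becomes (1/2)·∫ log(u) du; integrate by parts with u′=log(u), dv′=du.

y**2*log(y**2 + 5)/2 - y**2/2 + 5*log(y**2 + 5)/2 + C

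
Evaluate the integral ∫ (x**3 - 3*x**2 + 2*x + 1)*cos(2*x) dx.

x**3*sin(2*x)/2 - 3*x**2*sin(2*x)/2 + 3*x**2*cos(2*x)/4 + x*sin(2*x)/4 - 3*x*cos(2*x)/2 + 5*sin(2*x)/4 + cos(2*x)/8 + C

Use integration by parts with u = x**3 - 3*x**2 + 2*x + 1, dv = cos(2*x) dx, so v = sin(2*x)/2.
Apply parts 3 times (tabular method): alternate signs, differentiate u down to 0, integrate dv up.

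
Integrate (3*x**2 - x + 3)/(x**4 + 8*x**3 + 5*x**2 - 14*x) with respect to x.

Factor the denominator: x*(x - 1)*(x + 2)*(x + 7).
Partial-fraction decomposition: -157/(280*(x + 7)) + 17/(30*(x + 2)) + 5/(24*(x - 1)) - 3/(14*x).
Integrate each term: A/(x−a) contributes A·log|x−a|.

-3*log(x)/14 + 5*log(x - 1)/24 + 17*log(x + 2)/30 - 157*log(x + 7)/280 + C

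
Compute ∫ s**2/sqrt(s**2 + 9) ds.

Substitute s = 3·tan(θ), so ds = 3·sec(θ)^2 dθ and the radical becomes sqrt(s**2 + 9) = 3·sec(θ) by the Pythagorean identity.
Integrate the resulting trig expression in θ, then back-substitute tan(θ) = s/3, sec(θ) = sqrt(s**2 + 9)/3 (absorbing any constant into C).

s*sqrt(s**2 + 9)/2 - 9*log(s + sqrt(s**2 + 9))/2 + C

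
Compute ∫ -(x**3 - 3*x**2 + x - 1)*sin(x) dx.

Use integration by parts with u = x**3 - 3*x**2 + x - 1, dv = -sin(x) dx, so v = cos(x).
Apply parts 3 times (tabular method): alternate signs, differentiate u down to 0, integrate dv up.

x**3*cos(x) - 3*x**2*sin(x) - 3*x**2*cos(x) + 6*x*sin(x) - 5*x*cos(x) + 5*sin(x) + 5*cos(x) + C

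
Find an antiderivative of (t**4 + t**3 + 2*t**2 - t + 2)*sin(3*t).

Use integration by parts with u = t**4 + t**3 + 2*t**2 - t + 2, dv = sin(3*t) dt, so v = -cos(3*t)/3.
Apply parts 4 times (tabular method): alternate signs, differentiate u down to 0, integrate dv up.

-t**4*cos(3*t)/3 + 4*t**3*sin(3*t)/9 - t**3*cos(3*t)/3 + t**2*sin(3*t)/3 - 2*t**2*cos(3*t)/9 + 4*t*sin(3*t)/27 + 5*t*cos(3*t)/9 - 5*sin(3*t)/27 - 50*cos(3*t)/81 + C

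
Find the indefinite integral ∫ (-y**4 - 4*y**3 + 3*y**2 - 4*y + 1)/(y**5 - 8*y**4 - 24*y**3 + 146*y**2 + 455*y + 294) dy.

-249907*log(y - 7)/259200 + 11*log(y + 1)/128 - 37*log(y + 2)/81 + 67*log(y + 3)/200 + 3653/(720*y - 5040) + C

Factor the denominator: (y - 7)**2*(y + 1)*(y + 2)*(y + 3).
Partial-fraction decomposition: 67/(200*(y + 3)) - 37/(81*(y + 2)) + 11/(128*(y + 1)) - 249907/(259200*(y - 7)) - 3653/(720*(y - 7)**2).
Integrate each term; A/(y−a) gives A·log|y−a|; A/(y−a)² gives −A/(y−a).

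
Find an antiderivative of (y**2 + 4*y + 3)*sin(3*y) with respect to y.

Use integration by parts with u = y**2 + 4*y + 3, dv = sin(3*y) dy, so v = -cos(3*y)/3.
Apply parts 2 times (tabular method): alternate signs, differentiate u down to 0, integrate dv up.

-y**2*cos(3*y)/3 + 2*y*sin(3*y)/9 - 4*y*cos(3*y)/3 + 4*sin(3*y)/9 - 25*cos(3*y)/27 + C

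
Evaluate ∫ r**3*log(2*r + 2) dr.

r**4*log(2*r + 2)/4 - r**4/16 + r**3/12 - r**2/8 + r/4 - log(r + 1)/4 + C

Use integration by parts with u = log(2*r + 2), dv = r**3 dr.
Then du = 2/(2*r + 2) dr and v = r**4/4.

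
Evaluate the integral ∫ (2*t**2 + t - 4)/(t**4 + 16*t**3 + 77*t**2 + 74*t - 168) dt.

-log(t - 1)/280 - 4*log(t + 4)/5 + 31*log(t + 6)/7 - 29*log(t + 7)/8 + C

Factor the denominator: (t - 1)*(t + 4)*(t + 6)*(t + 7).
Partial-fraction decomposition: -29/(8*(t + 7)) + 31/(7*(t + 6)) - 4/(5*(t + 4)) - 1/(280*(t - 1)).
Integrate each term: A/(t−a) contributes A·log|t−a|.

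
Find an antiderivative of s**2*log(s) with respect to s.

Use integration by parts with u = log(s), dv = s**2 ds.
Then du = 1/s ds and v = s**3/3.

s**3*log(s)/3 - s**3/9 + C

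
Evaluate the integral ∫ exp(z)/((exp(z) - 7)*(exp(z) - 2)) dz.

Let u = e^z, du = e^z dz.
The integral becomes ∫ du/((u-7)(u-2)); decompose into partial fractions.

log(exp(z) - 7)/5 - log(exp(z) - 2)/5 + C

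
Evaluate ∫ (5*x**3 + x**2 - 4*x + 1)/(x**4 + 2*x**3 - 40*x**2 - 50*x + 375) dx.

Factor the denominator: (x - 5)*(x - 3)*(x + 5)**2.
Partial-fraction decomposition: 9229/(3200*(x + 5)) - 579/(80*(x + 5)**2) - 133/(128*(x - 3)) + 631/(200*(x - 5)).
Integrate each term; A/(x−a) gives A·log|x−a|; A/(x−a)² gives −A/(x−a).

631*log(x - 5)/200 - 133*log(x - 3)/128 + 9229*log(x + 5)/3200 + 579/(80*x + 400) + C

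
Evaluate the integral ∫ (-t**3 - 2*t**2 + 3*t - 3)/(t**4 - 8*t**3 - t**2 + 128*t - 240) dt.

Factor the denominator: (t - 5)*(t - 4)*(t - 3)*(t + 4).
Partial-fraction decomposition: -17/(504*(t + 4)) - 39/(14*(t - 3)) + 87/(8*(t - 4)) - 163/(18*(t - 5)).
Integrate each term: A/(t−a) contributes A·log|t−a|.

-163*log(t - 5)/18 + 87*log(t - 4)/8 - 39*log(t - 3)/14 - 17*log(t + 4)/504 + C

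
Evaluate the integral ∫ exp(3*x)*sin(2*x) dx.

3*exp(3*x)*sin(2*x)/13 - 2*exp(3*x)*cos(2*x)/13 + C

Let I denote the integral. Integrate by parts with u = sin(2*x), dv = exp(3*x) dx, so v = exp(3*x)/3: I = exp(3*x)*sin(2*x)/3 − (2/3)·∫ exp(3*x)*cos(2*x) dx.
Apply parts again with u = cos(2*x), dv = exp(3*x) dx: ∫ exp(3*x)*cos(2*x) dx = exp(3*x)*cos(2*x)/3 + (2/3)·I. Substituting back brings back I: I = exp(3*x)*sin(2*x)/3 - 2*exp(3*x)*cos(2*x)/9 − (4/9)·I.
Solving for I: (1 + 4/9)·I equals the remaining terms, so I = (9/13)·(exp(3*x)*sin(2*x)/3 - 2*exp(3*x)*cos(2*x)/9).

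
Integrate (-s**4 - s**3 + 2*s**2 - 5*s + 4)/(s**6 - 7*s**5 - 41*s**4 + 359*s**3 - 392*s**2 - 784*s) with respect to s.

Factor the denominator: s*(s - 7)*(s - 4)**2*(s + 1)*(s + 7).
Partial-fraction decomposition: 1921/(71148*(s + 7)) + 11/(1200*(s + 1)) + 37933/(108900*(s - 4)) + 76/(165*(s - 4)**2) - 2677/(7056*(s - 7)) - 1/(196*s).
Integrate each term; A/(s−a) gives A·log|s−a|; A/(s−a)² gives −A/(s−a).

-log(s)/196 - 2677*log(s - 7)/7056 + 37933*log(s - 4)/108900 + 11*log(s + 1)/1200 + 1921*log(s + 7)/71148 - 76/(165*s - 660) + C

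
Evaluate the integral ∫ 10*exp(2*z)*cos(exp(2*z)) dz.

Let u = exp(2*z), so du = (2*exp(2*z)) dz.
Rewriting, the integral becomes 5·∫ cos(u) du = 5·sin(u).
Substituting back, u = exp(2*z).

5*sin(exp(2*z)) + C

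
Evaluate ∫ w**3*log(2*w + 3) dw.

w**4*log(2*w + 3)/4 - w**4/16 + w**3/8 - 9*w**2/32 + 27*w/32 - 81*log(2*w + 3)/64 + C

Use integration by parts with u = log(2*w + 3), dv = w**3 dw.
Then du = 2/(2*w + 3) dw and v = w**4/4.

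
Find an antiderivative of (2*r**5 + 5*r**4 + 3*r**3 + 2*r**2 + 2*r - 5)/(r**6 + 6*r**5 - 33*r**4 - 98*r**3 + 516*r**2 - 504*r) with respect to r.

Factor the denominator: r*(r - 3)*(r - 2)**2*(r + 6)*(r + 7).
Partial-fraction decomposition: 22559/(5670*(r + 7)) - 9665/(3456*(r + 6)) - 29677/(10368*(r - 2)) - 175/(144*(r - 2)**2) + 991/(270*(r - 3)) + 5/(504*r).
Integrate each term; A/(r−a) gives A·log|r−a|; A/(r−a)² gives −A/(r−a).

5*log(r)/504 + 991*log(r - 3)/270 - 29677*log(r - 2)/10368 - 9665*log(r + 6)/3456 + 22559*log(r + 7)/5670 + 175/(144*r - 288) + C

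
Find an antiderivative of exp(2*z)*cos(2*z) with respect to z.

exp(2*z)*sin(2*z)/4 + exp(2*z)*cos(2*z)/4 + C

Let I denote the integral. Integrate by parts with u = cos(2*z), dv = exp(2*z) dz, so v = exp(2*z)/2: I = exp(2*z)*cos(2*z)/2 + ∫ exp(2*z)*sin(2*z) dz.
Apply parts again with u = sin(2*z), dv = exp(2*z) dz: ∫ exp(2*z)*sin(2*z) dz = exp(2*z)*sin(2*z)/2 − I. Substituting back brings back I: I = exp(2*z)*sin(2*z)/2 + exp(2*z)*cos(2*z)/2 − I.
Solving for I: (1 + 1)·I equals the remaining terms, so I = (1/2)·(exp(2*z)*sin(2*z)/2 + exp(2*z)*cos(2*z)/2).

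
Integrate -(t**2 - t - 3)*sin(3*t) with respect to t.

t**2*cos(3*t)/3 - 2*t*sin(3*t)/9 - t*cos(3*t)/3 + sin(3*t)/9 - 29*cos(3*t)/27 + C

Use integration by parts with u = t**2 - t - 3, dv = -sin(3*t) dt, so v = cos(3*t)/3.
Apply parts 2 times (tabular method): alternate signs, differentiate u down to 0, integrate dv up.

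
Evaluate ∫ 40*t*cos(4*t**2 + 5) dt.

5*sin(4*t**2 + 5) + C

Let u = 4*t**2 + 5, so du = (8*t) dt.
Rewriting, the integral becomes 5·∫ cos(u) du = 5·sin(u).
Substituting back, u = 4*t**2 + 5.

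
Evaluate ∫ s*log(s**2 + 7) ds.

Let u = s**2 + 7, so du = (2*s) ds.
The integral becomes (1/2)·∫ log(u) du; integrate by parts with u′=log(u), dv′=du.

s**2*log(s**2 + 7)/2 - s**2/2 + 7*log(s**2 + 7)/2 + C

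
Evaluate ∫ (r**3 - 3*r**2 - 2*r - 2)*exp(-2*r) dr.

(-4*r**3 + 6*r**2 + 14*r + 15)*exp(-2*r)/8 + C

Use integration by parts with u = r**3 - 3*r**2 - 2*r - 2, dv = exp(-2*r) dr, so v = -exp(-2*r)/2.
Apply parts 3 times (tabular method): alternate signs, differentiate u down to 0, integrate dv up.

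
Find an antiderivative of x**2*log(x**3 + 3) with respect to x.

Let u = x**3 + 3, so du = (3*x**2) dx.
The integral becomes (1/3)·∫ log(u) du; integrate by parts with u′=log(u), dv′=du.

x**3*log(x**3 + 3)/3 - x**3/3 + log(x**3 + 3) + C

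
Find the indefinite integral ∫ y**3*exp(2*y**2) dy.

Let u = y², du = 2y dy; rewrite as (1/2)∫ u^1·exp(2u) du.
Now integrate by parts 1 time.

(2*y**2 - 1)*exp(2*y**2)/8 + C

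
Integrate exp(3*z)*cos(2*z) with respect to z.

Let I denote the integral. Integrate by parts with u = cos(2*z), dv = exp(3*z) dz, so v = exp(3*z)/3: I = exp(3*z)*cos(2*z)/3 + (2/3)·∫ exp(3*z)*sin(2*z) dz.
Apply parts again with u = sin(2*z), dv = exp(3*z) dz: ∫ exp(3*z)*sin(2*z) dz = exp(3*z)*sin(2*z)/3 − (2/3)·I. Substituting back brings back I: I = 2*exp(3*z)*sin(2*z)/9 + exp(3*z)*cos(2*z)/3 − (4/9)·I.
Solving for I: (1 + 4/9)·I equals the remaining terms, so I = (9/13)·(2*exp(3*z)*sin(2*z)/9 + exp(3*z)*cos(2*z)/3).

2*exp(3*z)*sin(2*z)/13 + 3*exp(3*z)*cos(2*z)/13 + C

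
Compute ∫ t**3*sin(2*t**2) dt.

-t**2*cos(2*t**2)/4 + sin(2*t**2)/8 + C

Let u = t², du = 2t dt; rewrite as (1/2)∫ u^1·sin(2u) du.
Now integrate by parts 1 time.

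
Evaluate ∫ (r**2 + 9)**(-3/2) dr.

Substitute r = 3·tan(θ), so dr = 3·sec(θ)^2 dθ and the radical becomes sqrt(r**2 + 9) = 3·sec(θ) by the Pythagorean identity.
Integrate the resulting trig expression in θ, then back-substitute tan(θ) = r/3, sec(θ) = sqrt(r**2 + 9)/3 (absorbing any constant into C).

r/(9*sqrt(r**2 + 9)) + C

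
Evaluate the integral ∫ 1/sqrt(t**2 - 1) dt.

Substitute t = sec(θ), so dt = sec(θ)*tan(θ) dθ and the radical becomes sqrt(t**2 - 1) = tan(θ) by the Pythagorean identity.
Integrate the resulting trig expression in θ, then back-substitute sec(θ) = t, tan(θ) = sqrt(t**2 - 1) (absorbing any constant into C).

log(t + sqrt(t**2 - 1)) + C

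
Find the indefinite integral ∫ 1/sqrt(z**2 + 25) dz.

log(z + sqrt(z**2 + 25)) + C

Substitute z = 5·tan(θ), so dz = 5·sec(θ)^2 dθ and the radical becomes sqrt(z**2 + 25) = 5·sec(θ) by the Pythagorean identity.
Integrate the resulting trig expression in θ, then back-substitute tan(θ) = z/5, sec(θ) = sqrt(z**2 + 25)/5 (absorbing any constant into C).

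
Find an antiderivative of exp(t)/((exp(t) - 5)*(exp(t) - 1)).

Let u = e^t, du = e^t dt.
The integral becomes ∫ du/((u-1)(u-5)); decompose into partial fractions.

log(exp(t) - 5)/4 - log(exp(t) - 1)/4 + C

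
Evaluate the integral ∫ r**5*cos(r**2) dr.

Let u = r², du = 2r dr; rewrite as (1/2)∫ u^2·cos(1u) du.
Now integrate by parts 2 times.

r**4*sin(r**2)/2 + r**2*cos(r**2) - sin(r**2) + C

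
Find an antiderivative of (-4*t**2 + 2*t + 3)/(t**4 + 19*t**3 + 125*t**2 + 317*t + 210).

-log(t + 1)/40 + 107*log(t + 5)/8 - 153*log(t + 6)/5 + 69*log(t + 7)/4 + C

Factor the denominator: (t + 1)*(t + 5)*(t + 6)*(t + 7).
Partial-fraction decomposition: 69/(4*(t + 7)) - 153/(5*(t + 6)) + 107/(8*(t + 5)) - 1/(40*(t + 1)).
Integrate each term: A/(t−a) contributes A·log|t−a|.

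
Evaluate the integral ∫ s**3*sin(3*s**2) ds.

-s**2*cos(3*s**2)/6 + sin(3*s**2)/18 + C

Let u = s², du = 2s ds; rewrite as (1/2)∫ u^1·sin(3u) du.
Now integrate by parts 1 time.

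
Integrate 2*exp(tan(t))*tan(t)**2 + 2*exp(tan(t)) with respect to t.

Let u = tan(t), so du = (tan(t)**2 + 1) dt.
Rewriting, the integral becomes 2·∫ e^u du = 2·e^u.
Substituting back, u = tan(t).

2*exp(tan(t)) + C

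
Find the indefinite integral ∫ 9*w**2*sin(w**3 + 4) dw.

Let u = w**3 + 4, so du = (3*w**2) dw.
Rewriting, the integral becomes 3·∫ sin(u) du = 3·-cos(u).
Substituting back, u = w**3 + 4.

-3*cos(w**3 + 4) + C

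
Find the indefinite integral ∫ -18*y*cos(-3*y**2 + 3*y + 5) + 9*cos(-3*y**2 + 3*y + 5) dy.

Let u = 3*y**2 - 3*y - 5, so du = (6*y - 3) dy.
Rewriting, the integral becomes -3·∫ cos(u) du = -3·sin(u).
Substituting back, u = 3*y**2 - 3*y - 5.

3*sin(-3*y**2 + 3*y + 5) + C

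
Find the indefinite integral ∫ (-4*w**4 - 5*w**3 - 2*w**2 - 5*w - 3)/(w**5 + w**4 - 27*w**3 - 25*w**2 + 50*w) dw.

-3*log(w)/50 - 3203*log(w - 5)/1400 + 19*log(w - 1)/72 + 25*log(w + 2)/126 - 1903*log(w + 5)/900 + C

Factor the denominator: w*(w - 5)*(w - 1)*(w + 2)*(w + 5).
Partial-fraction decomposition: -1903/(900*(w + 5)) + 25/(126*(w + 2)) + 19/(72*(w - 1)) - 3203/(1400*(w - 5)) - 3/(50*w).
Integrate each term: A/(w−a) contributes A·log|w−a|.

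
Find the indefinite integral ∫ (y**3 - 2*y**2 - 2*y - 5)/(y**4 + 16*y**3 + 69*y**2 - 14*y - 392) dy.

Factor the denominator: (y - 2)*(y + 4)*(y + 7)**2.
Partial-fraction decomposition: -19/(27*(y + 7)) - 16/(y + 7)**2 + 31/(18*(y + 4)) - 1/(54*(y - 2)).
Integrate each term; A/(y−a) gives A·log|y−a|; A/(y−a)² gives −A/(y−a).

-log(y - 2)/54 + 31*log(y + 4)/18 - 19*log(y + 7)/27 + 16/(y + 7) + C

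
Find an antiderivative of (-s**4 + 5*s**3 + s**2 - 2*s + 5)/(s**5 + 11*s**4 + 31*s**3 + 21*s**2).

-197*log(s)/441 + log(s + 1)/6 + 49*log(s + 3)/18 - 506*log(s + 7)/147 - 5/(21*s) + C

Factor the denominator: s**2*(s + 1)*(s + 3)*(s + 7).
Partial-fraction decomposition: -506/(147*(s + 7)) + 49/(18*(s + 3)) + 1/(6*(s + 1)) - 197/(441*s) + 5/(21*s**2).
Integrate each term; A/(s−a) gives A·log|s−a|; A/(s−a)² gives −A/(s−a).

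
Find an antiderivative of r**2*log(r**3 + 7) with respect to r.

r**3*log(r**3 + 7)/3 - r**3/3 + 7*log(r**3 + 7)/3 + C

Let u = r**3 + 7, so du = (3*r**2) dr.
The integral becomes (1/3)·∫ log(u) du; integrate by parts with u′=log(u), dv′=du.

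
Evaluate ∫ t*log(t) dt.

t**2*log(t)/2 - t**2/4 + C

Use integration by parts with u = log(t), dv = t dt.
Then du = 1/t dt and v = t**2/2.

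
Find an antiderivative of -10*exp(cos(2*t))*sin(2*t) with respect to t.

Let u = cos(2*t), so du = (-2*sin(2*t)) dt.
Rewriting, the integral becomes 5·∫ e^u du = 5·e^u.
Substituting back, u = cos(2*t).

5*exp(cos(2*t)) + C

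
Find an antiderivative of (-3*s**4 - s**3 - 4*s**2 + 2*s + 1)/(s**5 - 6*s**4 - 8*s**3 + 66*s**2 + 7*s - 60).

Factor the denominator: (s - 5)*(s - 4)*(s - 1)*(s + 1)*(s + 3).
Partial-fraction decomposition: -257/(448*(s + 3)) + 7/(120*(s + 1)) - 5/(96*(s - 1)) + 887/(105*(s - 4)) - 2089/(192*(s - 5)).
Integrate each term: A/(s−a) contributes A·log|s−a|.

-2089*log(s - 5)/192 + 887*log(s - 4)/105 - 5*log(s - 1)/96 + 7*log(s + 1)/120 - 257*log(s + 3)/448 + C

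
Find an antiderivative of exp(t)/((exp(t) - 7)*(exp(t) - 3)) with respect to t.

Let u = e^t, du = e^t dt.
The integral becomes ∫ du/((u-3)(u-7)); decompose into partial fractions.

log(exp(t) - 7)/4 - log(exp(t) - 3)/4 + C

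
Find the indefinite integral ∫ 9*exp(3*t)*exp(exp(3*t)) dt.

Let u = exp(3*t), so du = (3*exp(3*t)) dt.
Rewriting, the integral becomes 3·∫ e^u du = 3·e^u.
Substituting back, u = exp(3*t).

3*exp(exp(3*t)) + C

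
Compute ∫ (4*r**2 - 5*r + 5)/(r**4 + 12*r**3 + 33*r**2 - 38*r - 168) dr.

Factor the denominator: (r - 2)*(r + 3)*(r + 4)*(r + 7).
Partial-fraction decomposition: -59/(27*(r + 7)) + 89/(18*(r + 4)) - 14/(5*(r + 3)) + 11/(270*(r - 2)).
Integrate each term: A/(r−a) contributes A·log|r−a|.

11*log(r - 2)/270 - 14*log(r + 3)/5 + 89*log(r + 4)/18 - 59*log(r + 7)/27 + C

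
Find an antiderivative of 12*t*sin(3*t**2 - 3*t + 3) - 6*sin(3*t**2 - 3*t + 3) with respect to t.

Let u = 3*t**2 - 3*t + 3, so du = (6*t - 3) dt.
Rewriting, the integral becomes 2·∫ sin(u) du = 2·-cos(u).
Substituting back, u = 3*t**2 - 3*t + 3.

-2*cos(3*t**2 - 3*t + 3) + C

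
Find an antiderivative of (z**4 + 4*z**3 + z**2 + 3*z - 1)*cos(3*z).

z**4*sin(3*z)/3 + 4*z**3*sin(3*z)/3 + 4*z**3*cos(3*z)/9 - z**2*sin(3*z)/9 + 4*z**2*cos(3*z)/3 + z*sin(3*z)/9 - 2*z*cos(3*z)/27 - 25*sin(3*z)/81 + cos(3*z)/27 + C

Use integration by parts with u = z**4 + 4*z**3 + z**2 + 3*z - 1, dv = cos(3*z) dz, so v = sin(3*z)/3.
Apply parts 4 times (tabular method): alternate signs, differentiate u down to 0, integrate dv up.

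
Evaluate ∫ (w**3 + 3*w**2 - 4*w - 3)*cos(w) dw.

Use integration by parts with u = w**3 + 3*w**2 - 4*w - 3, dv = cos(w) dw, so v = sin(w).
Apply parts 3 times (tabular method): alternate signs, differentiate u down to 0, integrate dv up.

w**3*sin(w) + 3*w**2*sin(w) + 3*w**2*cos(w) - 10*w*sin(w) + 6*w*cos(w) - 9*sin(w) - 10*cos(w) + C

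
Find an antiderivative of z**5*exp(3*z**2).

(9*z**4 - 6*z**2 + 2)*exp(3*z**2)/54 + C

Let u = z², du = 2z dz; rewrite as (1/2)∫ u^2·exp(3u) du.
Now integrate by parts 2 times.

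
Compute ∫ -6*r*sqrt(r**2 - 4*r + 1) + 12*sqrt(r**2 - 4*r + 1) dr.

Let u = r**2 - 4*r + 1, so du = (2*r - 4) dr.
Rewriting, the integral becomes -3·∫ √u du = -3·(2/3)u^(3/2).
Substituting back, u = r**2 - 4*r + 1.

-2*(r**2 - 4*r + 1)**(3/2) + C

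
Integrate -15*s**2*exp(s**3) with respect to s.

-5*exp(s**3) + C

Let u = s**3, so du = (3*s**2) ds.
Rewriting, the integral becomes -5·∫ e^u du = -5·e^u.
Substituting back, u = s**3.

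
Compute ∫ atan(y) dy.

y*atan(y) - log(y**2 + 1)/2 + C

Use integration by parts with u = arctan(y), dv = dy.
Then du = 1/(y**2 + 1) dy.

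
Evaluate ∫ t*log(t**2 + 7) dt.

Let u = t**2 + 7, so du = (2*t) dt.
The integral becomes (1/2)·∫ log(u) du; integrate by parts with u′=log(u), dv′=du.

t**2*log(t**2 + 7)/2 - t**2/2 + 7*log(t**2 + 7)/2 + C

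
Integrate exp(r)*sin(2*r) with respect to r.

Let I denote the integral. Integrate by parts with u = sin(2*r), dv = exp(r) dr, so v = exp(r): I = exp(r)*sin(2*r) − 2·∫ exp(r)*cos(2*r) dr.
Apply parts again with u = cos(2*r), dv = exp(r) dr: ∫ exp(r)*cos(2*r) dr = exp(r)*cos(2*r) + 2·I. Substituting back brings back I: I = exp(r)*sin(2*r) - 2*exp(r)*cos(2*r) − 4·I.
Solving for I: (1 + 4)·I equals the remaining terms, so I = (1/5)·(exp(r)*sin(2*r) - 2*exp(r)*cos(2*r)).

exp(r)*sin(2*r)/5 - 2*exp(r)*cos(2*r)/5 + C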